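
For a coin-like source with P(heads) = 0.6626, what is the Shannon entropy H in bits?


H = -p*log2(p) - (1-p)*log2(1-p). -0.6626*log2(0.6626) = 0.393445; -0.3374*log2(0.3374) = 0.528864. H = 0.393445 + 0.528864 = 0.9223

0.9223 bits


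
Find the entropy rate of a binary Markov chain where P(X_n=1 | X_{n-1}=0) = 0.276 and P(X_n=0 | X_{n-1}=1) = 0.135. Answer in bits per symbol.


Stationary distribution: pi_0 = p10/(p01+p10) = 0.3285, pi_1 = 0.6715. Entropy rate H' = pi_0*H(p01) + pi_1*H(p10) = 0.3285*0.8499 + 0.6715*0.571 = 0.6626

0.6626 bits/symbol


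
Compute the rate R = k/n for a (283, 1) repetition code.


Rate = k/n = 1/283

1/283


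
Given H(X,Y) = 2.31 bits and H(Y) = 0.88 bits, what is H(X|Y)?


H(X|Y) = H(X,Y) - H(Y) = 2.31 - 0.88 = 1.43

1.43 bits


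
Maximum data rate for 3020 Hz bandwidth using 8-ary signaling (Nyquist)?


Rate = 2 * B * log2(M) = 2 * 3020 * 3.0 = 18120.0

18120.0 bps


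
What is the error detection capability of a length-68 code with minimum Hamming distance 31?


Detection capability = d_min - 1 = 31 - 1 = 30

30 errors


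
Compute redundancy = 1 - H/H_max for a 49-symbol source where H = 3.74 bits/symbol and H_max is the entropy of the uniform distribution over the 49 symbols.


H_max = log2(K) = log2(49) = 5.6147 bits/symbol. Redundancy = 1 - H/H_max = 1 - 3.74/5.6147 = 1 - 0.6661 = 0.3339

0.3339


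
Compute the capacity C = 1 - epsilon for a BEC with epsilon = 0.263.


C = 1 - epsilon = 1 - 0.263 = 0.737

0.737 bits


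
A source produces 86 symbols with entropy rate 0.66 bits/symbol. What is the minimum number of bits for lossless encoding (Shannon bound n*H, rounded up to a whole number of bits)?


Minimum bits >= n * H = 86 * 0.66 = 56.76, rounded up to a whole number of bits = 57

57 bits


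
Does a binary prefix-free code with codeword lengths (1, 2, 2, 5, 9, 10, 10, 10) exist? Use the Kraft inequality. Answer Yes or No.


Kraft sum = sum(2^(-l_i)) = 1.0361, need <= 1. Result: violated (a binary prefix-free code with these lengths cannot exist)

No


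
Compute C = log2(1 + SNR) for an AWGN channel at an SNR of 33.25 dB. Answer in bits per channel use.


SNR_linear = 10^(33.25/10) = 2113.489; C = log2(1 + SNR_linear) = log2(1 + 2113.489) = 11.0461

11.0461 bits/channel use


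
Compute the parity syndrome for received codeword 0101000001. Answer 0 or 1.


Syndrome = XOR of all bits = 0 XOR 1 XOR 0 XOR 1 XOR 0 XOR 0 XOR 0 XOR 0 XOR 0 XOR 1 = 1

1


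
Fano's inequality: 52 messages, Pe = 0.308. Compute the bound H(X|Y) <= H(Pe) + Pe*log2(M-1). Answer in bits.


H(Pe) = -Pe*log2(Pe) - (1-Pe)*log2(1-Pe) = -0.308*log2(0.308) - 0.692*log2(0.692) = 0.523291 + 0.367560 = 0.8909. Pe*log2(M-1) = 0.308*log2(51) = 1.747107. Bound = H(Pe) + Pe*log2(M-1) = 0.523291 + 0.367560 + 1.747107 = 2.638

2.638 bits


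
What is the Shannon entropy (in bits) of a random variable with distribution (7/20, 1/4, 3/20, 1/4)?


H = -sum(p_i * log2(p_i)). Terms: -(7/20)*log2(7/20) = 0.530101; -(1/4)*log2(1/4) = 0.500000; -(3/20)*log2(3/20) = 0.410545; -(1/4)*log2(1/4) = 0.500000. H = 0.530101 + 0.500000 + 0.410545 + 0.500000 = 1.9406

1.9406 bits


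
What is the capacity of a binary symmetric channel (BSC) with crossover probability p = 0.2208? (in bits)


H(p) = -p*log2(p) - (1-p)*log2(1-p) = -0.2208*log2(0.2208) - 0.7792*log2(0.7792) = 0.481165 + 0.280461 = 0.7616. C = 1 - H(p) = 1 - 0.7616 = 0.2384

0.2384 bits


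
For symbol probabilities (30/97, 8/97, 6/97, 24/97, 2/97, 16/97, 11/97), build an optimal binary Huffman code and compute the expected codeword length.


Huffman construction (repeatedly merge the two least-probable nodes; each merge adds 1 bit to every symbol beneath it): 2/97 + 6/97 = 8/97; 8/97 + 8/97 = 16/97; 11/97 + 16/97 = 27/97; 16/97 + 24/97 = 40/97; 27/97 + 30/97 = 57/97; 40/97 + 57/97 = 1. Resulting codeword lengths (in the order the probabilities were given): (2, 3, 4, 2, 4, 3, 3). L_avg = sum(p_i * l_i) = 30/97*2 + 8/97*3 + 6/97*4 + 24/97*2 + 2/97*4 + 16/97*3 + 11/97*3 = 245/97 = 2.5258

2.5258 bits


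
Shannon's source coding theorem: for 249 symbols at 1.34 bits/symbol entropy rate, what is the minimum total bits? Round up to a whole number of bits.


Minimum bits >= n * H = 249 * 1.34 = 333.66, rounded up to a whole number of bits = 334

334 bits


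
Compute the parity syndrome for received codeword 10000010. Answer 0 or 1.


Syndrome = XOR of all bits = 1 XOR 0 XOR 0 XOR 0 XOR 0 XOR 0 XOR 1 XOR 0 = 0

0


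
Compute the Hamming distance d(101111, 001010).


Count differing positions: ^ . . ^ . ^ = 3 differences

3


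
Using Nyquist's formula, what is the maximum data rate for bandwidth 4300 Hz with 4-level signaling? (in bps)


Rate = 2 * B * log2(M) = 2 * 4300 * 2.0 = 17200.0

17200.0 bps


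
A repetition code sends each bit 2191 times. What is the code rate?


Rate = k/n = 1/2191

1/2191


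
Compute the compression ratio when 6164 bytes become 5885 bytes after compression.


Ratio = original / compressed = 6164 / 5885 = 1.0474

1.0474


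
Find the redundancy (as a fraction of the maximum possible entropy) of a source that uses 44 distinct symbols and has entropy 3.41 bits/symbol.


H_max = log2(K) = log2(44) = 5.4594 bits/symbol. Redundancy = 1 - H/H_max = 1 - 3.41/5.4594 = 1 - 0.6246 = 0.3754

0.3754


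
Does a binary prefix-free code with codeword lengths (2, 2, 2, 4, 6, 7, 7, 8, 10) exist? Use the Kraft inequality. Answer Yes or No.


Kraft sum = sum(2^(-l_i)) = 0.8486, need <= 1. Result: satisfied (a binary prefix-free code with these lengths exists)

Yes


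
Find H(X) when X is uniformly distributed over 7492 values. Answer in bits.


H = log2(n) = log2(7492) = 12.8711

12.8711 bits


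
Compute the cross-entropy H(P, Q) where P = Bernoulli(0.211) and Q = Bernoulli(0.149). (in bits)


H(P,Q) = -p*log2(q) - (1-p)*log2(1-q). -0.211*log2(0.149) = 0.579536; -0.789*log2(0.851) = 0.183655. H(P,Q) = 0.579536 + 0.183655 = 0.7632

0.7632 bits


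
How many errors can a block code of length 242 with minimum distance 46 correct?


Correction capability = floor((d-1)/2) = floor((46-1)/2) = 22

22 errors


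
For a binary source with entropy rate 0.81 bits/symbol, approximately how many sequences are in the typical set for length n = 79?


log2|A_typical| = nH = 79 * 0.81 = 63.99, so |A_typical| ~ 2^63.99 = 1.832e+19

1.832e+19


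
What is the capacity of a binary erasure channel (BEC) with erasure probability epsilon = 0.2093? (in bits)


C = 1 - epsilon = 1 - 0.2093 = 0.7907

0.7907 bits


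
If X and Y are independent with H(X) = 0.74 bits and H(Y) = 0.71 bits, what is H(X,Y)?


For independent variables, H(X,Y) = H(X) + H(Y) = 0.74 + 0.71 = 1.45

1.45 bits


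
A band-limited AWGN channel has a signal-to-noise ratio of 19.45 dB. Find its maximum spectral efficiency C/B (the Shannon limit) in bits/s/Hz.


SNR_linear = 10^(19.45/10) = 88.1049; C/B = log2(1 + SNR_linear) = log2(1 + 88.1049) = 6.4774

6.4774 bits/s/Hz


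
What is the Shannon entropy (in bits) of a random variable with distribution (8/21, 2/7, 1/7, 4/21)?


H = -sum(p_i * log2(p_i)). Terms: -(8/21)*log2(8/21) = 0.530407; -(2/7)*log2(2/7) = 0.516387; -(1/7)*log2(1/7) = 0.401051; -(4/21)*log2(4/21) = 0.455680. H = 0.530407 + 0.516387 + 0.401051 + 0.455680 = 1.9035

1.9035 bits


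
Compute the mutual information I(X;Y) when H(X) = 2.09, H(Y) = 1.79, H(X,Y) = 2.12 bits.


I(X;Y) = H(X) + H(Y) - H(X,Y) = 2.09 + 1.79 - 2.12 = 1.76

1.76 bits


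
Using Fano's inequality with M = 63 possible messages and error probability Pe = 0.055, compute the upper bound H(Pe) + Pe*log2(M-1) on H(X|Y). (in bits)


H(Pe) = -Pe*log2(Pe) - (1-Pe)*log2(1-Pe) = -0.055*log2(0.055) - 0.945*log2(0.945) = 0.230143 + 0.077125 = 0.3073. Pe*log2(M-1) = 0.055*log2(62) = 0.327481. Bound = H(Pe) + Pe*log2(M-1) = 0.230143 + 0.077125 + 0.327481 = 0.6347

0.6347 bits


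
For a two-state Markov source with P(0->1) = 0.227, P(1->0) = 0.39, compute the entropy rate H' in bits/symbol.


Stationary distribution: pi_0 = p10/(p01+p10) = 0.6321, pi_1 = 0.3679. Entropy rate H' = pi_0*H(p01) + pi_1*H(p10) = 0.6321*0.7727 + 0.3679*0.9648 = 0.8434

0.8434 bits/symbol


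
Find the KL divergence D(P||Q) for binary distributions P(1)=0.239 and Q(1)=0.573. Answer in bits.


KL = p*log2(p/q) + (1-p)*log2((1-p)/(1-q)) = 0.239*log2(0.239/0.573) + 0.761*log2(0.761/0.427) = 0.3329

0.3329 bits


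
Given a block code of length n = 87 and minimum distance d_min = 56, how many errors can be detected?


Detection capability = d_min - 1 = 56 - 1 = 55

55 errors


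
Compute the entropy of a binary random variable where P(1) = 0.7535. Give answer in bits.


H = -p*log2(p) - (1-p)*log2(1-p). -0.7535*log2(0.7535) = 0.307670; -0.2465*log2(0.2465) = 0.498014. H = 0.307670 + 0.498014 = 0.8057

0.8057 bits


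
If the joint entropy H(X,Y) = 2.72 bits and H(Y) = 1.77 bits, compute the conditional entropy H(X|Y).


H(X|Y) = H(X,Y) - H(Y) = 2.72 - 1.77 = 0.95

0.95 bits


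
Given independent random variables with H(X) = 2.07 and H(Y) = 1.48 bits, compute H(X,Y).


For independent variables, H(X,Y) = H(X) + H(Y) = 2.07 + 1.48 = 3.55

3.55 bits


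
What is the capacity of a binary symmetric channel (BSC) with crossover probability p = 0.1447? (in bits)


H(p) = -p*log2(p) - (1-p)*log2(1-p) = -0.1447*log2(0.1447) - 0.8553*log2(0.8553) = 0.403549 + 0.192868 = 0.5964. C = 1 - H(p) = 1 - 0.5964 = 0.4036

0.4036 bits


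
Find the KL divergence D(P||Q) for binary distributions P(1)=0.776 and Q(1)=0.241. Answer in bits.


KL = p*log2(p/q) + (1-p)*log2((1-p)/(1-q)) = 0.776*log2(0.776/0.241) + 0.224*log2(0.224/0.759) = 0.9148

0.9148 bits


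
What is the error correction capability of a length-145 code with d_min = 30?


Correction capability = floor((d-1)/2) = floor((30-1)/2) = 14

14 errors


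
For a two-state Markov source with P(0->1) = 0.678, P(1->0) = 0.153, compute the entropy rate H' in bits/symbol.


Stationary distribution: pi_0 = p10/(p01+p10) = 0.1841, pi_1 = 0.8159. Entropy rate H' = pi_0*H(p01) + pi_1*H(p10) = 0.1841*0.9065 + 0.8159*0.6173 = 0.6706

0.6706 bits/symbol


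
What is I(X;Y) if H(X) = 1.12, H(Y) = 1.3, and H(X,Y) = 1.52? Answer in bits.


I(X;Y) = H(X) + H(Y) - H(X,Y) = 1.12 + 1.3 - 1.52 = 0.9

0.9 bits


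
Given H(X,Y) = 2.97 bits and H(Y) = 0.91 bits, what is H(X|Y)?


H(X|Y) = H(X,Y) - H(Y) = 2.97 - 0.91 = 2.06

2.06 bits


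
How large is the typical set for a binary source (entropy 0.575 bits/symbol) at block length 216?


log2|A_typical| = nH = 216 * 0.575 = 124.2, so |A_typical| ~ 2^124.2 = 2.443e+37

2.443e+37


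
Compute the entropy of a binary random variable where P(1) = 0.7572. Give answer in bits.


H = -p*log2(p) - (1-p)*log2(1-p). -0.7572*log2(0.7572) = 0.303829; -0.2428*log2(0.2428) = 0.495836. H = 0.303829 + 0.495836 = 0.7997

0.7997 bits


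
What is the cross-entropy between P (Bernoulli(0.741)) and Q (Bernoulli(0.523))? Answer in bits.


H(P,Q) = -p*log2(q) - (1-p)*log2(1-q). -0.741*log2(0.523) = 0.692922; -0.259*log2(0.477) = 0.276596. H(P,Q) = 0.692922 + 0.276596 = 0.9695

0.9695 bits


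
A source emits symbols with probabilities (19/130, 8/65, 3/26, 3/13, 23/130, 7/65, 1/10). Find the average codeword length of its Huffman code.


Huffman construction (repeatedly merge the two least-probable nodes; each merge adds 1 bit to every symbol beneath it): 1/10 + 7/65 = 27/130; 3/26 + 8/65 = 31/130; 19/130 + 23/130 = 21/65; 27/130 + 3/13 = 57/130; 31/130 + 21/65 = 73/130; 57/130 + 73/130 = 1. Resulting codeword lengths (in the order the probabilities were given): (3, 3, 3, 2, 3, 3, 3). L_avg = sum(p_i * l_i) = 19/130*3 + 8/65*3 + 3/26*3 + 3/13*2 + 23/130*3 + 7/65*3 + 1/10*3 = 36/13 = 2.7692

2.7692 bits


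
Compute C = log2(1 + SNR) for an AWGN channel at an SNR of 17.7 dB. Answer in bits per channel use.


SNR_linear = 10^(17.7/10) = 58.8844; C = log2(1 + SNR_linear) = log2(1 + 58.8844) = 5.9041

5.9041 bits/channel use


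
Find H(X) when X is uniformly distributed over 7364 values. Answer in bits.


H = log2(n) = log2(7364) = 12.8463

12.8463 bits


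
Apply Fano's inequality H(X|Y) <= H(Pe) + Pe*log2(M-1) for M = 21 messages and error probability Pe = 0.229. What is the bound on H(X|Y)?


H(Pe) = -Pe*log2(Pe) - (1-Pe)*log2(1-Pe) = -0.229*log2(0.229) - 0.771*log2(0.771) = 0.486987 + 0.289277 = 0.7763. Pe*log2(M-1) = 0.229*log2(20) = 0.989722. Bound = H(Pe) + Pe*log2(M-1) = 0.486987 + 0.289277 + 0.989722 = 1.766

1.766 bits


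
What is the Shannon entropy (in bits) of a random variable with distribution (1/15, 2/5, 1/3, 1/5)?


H = -sum(p_i * log2(p_i)). Terms: -(1/15)*log2(1/15) = 0.260459; -(2/5)*log2(2/5) = 0.528771; -(1/3)*log2(1/3) = 0.528321; -(1/5)*log2(1/5) = 0.464386. H = 0.260459 + 0.528771 + 0.528321 + 0.464386 = 1.7819

1.7819 bits


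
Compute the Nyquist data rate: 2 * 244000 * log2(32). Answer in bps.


Rate = 2 * B * log2(M) = 2 * 244000 * 5.0 = 2440000.0

2440000.0 bps


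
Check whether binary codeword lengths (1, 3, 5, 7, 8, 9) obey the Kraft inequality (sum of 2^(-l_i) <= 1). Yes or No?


Kraft sum = sum(2^(-l_i)) = 0.6699, need <= 1. Result: satisfied (a binary prefix-free code with these lengths exists)

Yes


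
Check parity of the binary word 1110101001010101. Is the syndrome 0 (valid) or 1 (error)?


Syndrome = XOR of all bits = 1 XOR 1 XOR 1 XOR 0 XOR 1 XOR 0 XOR 1 XOR 0 XOR 0 XOR 1 XOR 0 XOR 1 XOR 0 XOR 1 XOR 0 XOR 1 = 1

1


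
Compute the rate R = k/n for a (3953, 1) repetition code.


Rate = k/n = 1/3953

1/3953


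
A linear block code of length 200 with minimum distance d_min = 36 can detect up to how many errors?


Detection capability = d_min - 1 = 36 - 1 = 35

35 errors


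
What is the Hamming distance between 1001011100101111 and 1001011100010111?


Count differing positions: . . . . . . . . . . ^ ^ ^ . . . = 3 differences

3


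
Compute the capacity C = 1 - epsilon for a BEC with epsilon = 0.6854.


C = 1 - epsilon = 1 - 0.6854 = 0.3146

0.3146 bits


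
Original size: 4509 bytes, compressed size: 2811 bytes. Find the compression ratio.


Ratio = original / compressed = 4509 / 2811 = 1.6041

1.6041


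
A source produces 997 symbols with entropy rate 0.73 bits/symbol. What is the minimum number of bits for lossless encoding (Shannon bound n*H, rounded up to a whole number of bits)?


Minimum bits >= n * H = 997 * 0.73 = 727.81, rounded up to a whole number of bits = 728

728 bits


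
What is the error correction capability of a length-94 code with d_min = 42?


Correction capability = floor((d-1)/2) = floor((42-1)/2) = 20

20 errors


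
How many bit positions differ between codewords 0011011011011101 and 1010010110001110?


Count differing positions: ^ . . ^ . . ^ ^ . ^ . ^ . . ^ ^ = 8 differences

8


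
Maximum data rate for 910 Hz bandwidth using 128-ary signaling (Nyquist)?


Rate = 2 * B * log2(M) = 2 * 910 * 7.0 = 12740.0

12740.0 bps


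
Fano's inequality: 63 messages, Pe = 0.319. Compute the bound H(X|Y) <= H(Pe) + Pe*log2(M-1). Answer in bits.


H(Pe) = -Pe*log2(Pe) - (1-Pe)*log2(1-Pe) = -0.319*log2(0.319) - 0.681*log2(0.681) = 0.525831 + 0.377460 = 0.9033. Pe*log2(M-1) = 0.319*log2(62) = 1.899389. Bound = H(Pe) + Pe*log2(M-1) = 0.525831 + 0.377460 + 1.899389 = 2.8027

2.8027 bits


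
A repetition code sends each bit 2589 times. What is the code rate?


Rate = k/n = 1/2589

1/2589


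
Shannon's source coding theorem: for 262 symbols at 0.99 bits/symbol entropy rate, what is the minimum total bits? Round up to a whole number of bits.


Minimum bits >= n * H = 262 * 0.99 = 259.38, rounded up to a whole number of bits = 260

260 bits


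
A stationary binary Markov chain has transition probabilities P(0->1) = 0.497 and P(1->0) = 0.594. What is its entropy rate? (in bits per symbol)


Stationary distribution: pi_0 = p10/(p01+p10) = 0.5445, pi_1 = 0.4555. Entropy rate H' = pi_0*H(p01) + pi_1*H(p10) = 0.5445*1.0 + 0.4555*0.9744 = 0.9883

0.9883 bits/symbol


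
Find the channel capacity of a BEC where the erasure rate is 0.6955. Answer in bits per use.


C = 1 - epsilon = 1 - 0.6955 = 0.3045

0.3045 bits


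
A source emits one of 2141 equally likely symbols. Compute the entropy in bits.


H = log2(n) = log2(2141) = 11.0641

11.0641 bits


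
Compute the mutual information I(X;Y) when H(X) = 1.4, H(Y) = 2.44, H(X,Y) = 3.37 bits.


I(X;Y) = H(X) + H(Y) - H(X,Y) = 1.4 + 2.44 - 3.37 = 0.47

0.47 bits


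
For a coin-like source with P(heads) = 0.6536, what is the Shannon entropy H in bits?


H = -p*log2(p) - (1-p)*log2(1-p). -0.6536*log2(0.6536) = 0.400997; -0.3464*log2(0.3464) = 0.529815. H = 0.400997 + 0.529815 = 0.9308

0.9308 bits


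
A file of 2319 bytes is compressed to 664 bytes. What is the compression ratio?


Ratio = original / compressed = 2319 / 664 = 3.4925

3.4925


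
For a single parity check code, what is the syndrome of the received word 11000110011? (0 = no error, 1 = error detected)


Syndrome = XOR of all bits = 1 XOR 1 XOR 0 XOR 0 XOR 0 XOR 1 XOR 1 XOR 0 XOR 0 XOR 1 XOR 1 = 0

0


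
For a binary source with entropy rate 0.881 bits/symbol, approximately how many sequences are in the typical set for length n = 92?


log2|A_typical| = nH = 92 * 0.881 = 81.052, so |A_typical| ~ 2^81.052 = 2.507e+24

2.507e+24


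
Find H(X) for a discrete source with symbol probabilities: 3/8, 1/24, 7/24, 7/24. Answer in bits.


H = -sum(p_i * log2(p_i)). Terms: -(3/8)*log2(3/8) = 0.530639; -(1/24)*log2(1/24) = 0.191040; -(7/24)*log2(7/24) = 0.518469; -(7/24)*log2(7/24) = 0.518469. H = 0.530639 + 0.191040 + 0.518469 + 0.518469 = 1.7586

1.7586 bits


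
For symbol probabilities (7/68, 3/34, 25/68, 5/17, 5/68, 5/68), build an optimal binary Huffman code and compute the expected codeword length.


Huffman construction (repeatedly merge the two least-probable nodes; each merge adds 1 bit to every symbol beneath it): 5/68 + 5/68 = 5/34; 3/34 + 7/68 = 13/68; 5/34 + 13/68 = 23/68; 5/17 + 23/68 = 43/68; 25/68 + 43/68 = 1. Resulting codeword lengths (in the order the probabilities were given): (4, 4, 1, 2, 4, 4). L_avg = sum(p_i * l_i) = 7/68*4 + 3/34*4 + 25/68*1 + 5/17*2 + 5/68*4 + 5/68*4 = 157/68 = 2.3088

2.3088 bits


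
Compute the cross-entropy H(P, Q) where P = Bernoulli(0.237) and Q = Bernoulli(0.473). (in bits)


H(P,Q) = -p*log2(q) - (1-p)*log2(1-q). -0.237*log2(0.473) = 0.255981; -0.763*log2(0.527) = 0.705107. H(P,Q) = 0.255981 + 0.705107 = 0.9611

0.9611 bits


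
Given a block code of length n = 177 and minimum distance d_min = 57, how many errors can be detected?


Detection capability = d_min - 1 = 57 - 1 = 56

56 errors


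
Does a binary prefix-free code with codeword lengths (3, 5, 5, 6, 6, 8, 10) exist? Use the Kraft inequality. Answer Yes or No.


Kraft sum = sum(2^(-l_i)) = 0.2236, need <= 1. Result: satisfied (a binary prefix-free code with these lengths exists)

Yes


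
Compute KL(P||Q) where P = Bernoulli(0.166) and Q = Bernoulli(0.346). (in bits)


KL = p*log2(p/q) + (1-p)*log2((1-p)/(1-q)) = 0.166*log2(0.166/0.346) + 0.834*log2(0.834/0.654) = 0.1166

0.1166 bits


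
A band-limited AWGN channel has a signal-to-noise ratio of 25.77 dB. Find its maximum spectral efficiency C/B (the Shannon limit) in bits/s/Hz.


SNR_linear = 10^(25.77/10) = 377.5722; C/B = log2(1 + SNR_linear) = log2(1 + 377.5722) = 8.5644

8.5644 bits/s/Hz


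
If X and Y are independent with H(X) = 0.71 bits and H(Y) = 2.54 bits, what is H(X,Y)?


For independent variables, H(X,Y) = H(X) + H(Y) = 0.71 + 2.54 = 3.25

3.25 bits


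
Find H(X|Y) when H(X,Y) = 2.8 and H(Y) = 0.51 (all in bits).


H(X|Y) = H(X,Y) - H(Y) = 2.8 - 0.51 = 2.29

2.29 bits


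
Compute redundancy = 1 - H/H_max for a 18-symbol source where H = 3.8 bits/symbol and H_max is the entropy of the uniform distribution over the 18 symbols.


H_max = log2(K) = log2(18) = 4.1699 bits/symbol. Redundancy = 1 - H/H_max = 1 - 3.8/4.1699 = 1 - 0.9113 = 0.0887

0.0887


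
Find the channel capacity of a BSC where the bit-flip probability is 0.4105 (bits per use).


H(p) = -p*log2(p) - (1-p)*log2(1-p) = -0.4105*log2(0.4105) - 0.5895*log2(0.5895) = 0.527306 + 0.449456 = 0.9768. C = 1 - H(p) = 1 - 0.9768 = 0.0232

0.0232 bits


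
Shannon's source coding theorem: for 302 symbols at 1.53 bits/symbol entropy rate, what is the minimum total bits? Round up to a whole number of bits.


Minimum bits >= n * H = 302 * 1.53 = 462.06, rounded up to a whole number of bits = 463

463 bits


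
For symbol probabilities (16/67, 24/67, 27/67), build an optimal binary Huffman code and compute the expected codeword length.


Huffman construction (repeatedly merge the two least-probable nodes; each merge adds 1 bit to every symbol beneath it): 16/67 + 24/67 = 40/67; 27/67 + 40/67 = 1. Resulting codeword lengths (in the order the probabilities were given): (2, 2, 1). L_avg = sum(p_i * l_i) = 16/67*2 + 24/67*2 + 27/67*1 = 107/67 = 1.597

1.597 bits


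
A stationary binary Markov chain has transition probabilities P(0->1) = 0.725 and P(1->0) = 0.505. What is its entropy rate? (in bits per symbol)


Stationary distribution: pi_0 = p10/(p01+p10) = 0.4106, pi_1 = 0.5894. Entropy rate H' = pi_0*H(p01) + pi_1*H(p10) = 0.4106*0.8485 + 0.5894*0.9999 = 0.9378

0.9378 bits/symbol


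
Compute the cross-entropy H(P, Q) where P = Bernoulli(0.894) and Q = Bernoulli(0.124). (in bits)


H(P,Q) = -p*log2(q) - (1-p)*log2(1-q). -0.894*log2(0.124) = 2.692360; -0.106*log2(0.876) = 0.020246. H(P,Q) = 2.692360 + 0.020246 = 2.7126

2.7126 bits


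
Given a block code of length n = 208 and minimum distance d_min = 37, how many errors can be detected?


Detection capability = d_min - 1 = 37 - 1 = 36

36 errors


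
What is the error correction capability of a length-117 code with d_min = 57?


Correction capability = floor((d-1)/2) = floor((57-1)/2) = 28

28 errors


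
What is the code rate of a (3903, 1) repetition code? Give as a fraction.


Rate = k/n = 1/3903

1/3903


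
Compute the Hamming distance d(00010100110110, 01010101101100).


Count differing positions: . ^ . . . . . ^ . ^ ^ . ^ . = 5 differences

5


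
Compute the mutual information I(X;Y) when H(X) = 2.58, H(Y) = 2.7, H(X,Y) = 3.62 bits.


I(X;Y) = H(X) + H(Y) - H(X,Y) = 2.58 + 2.7 - 3.62 = 1.66

1.66 bits


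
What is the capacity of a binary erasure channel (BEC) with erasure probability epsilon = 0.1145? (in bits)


C = 1 - epsilon = 1 - 0.1145 = 0.8855

0.8855 bits


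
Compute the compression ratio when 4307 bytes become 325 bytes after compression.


Ratio = original / compressed = 4307 / 325 = 13.2523

13.2523


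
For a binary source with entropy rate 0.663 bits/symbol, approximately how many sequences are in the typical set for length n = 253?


log2|A_typical| = nH = 253 * 0.663 = 167.739, so |A_typical| ~ 2^167.739 = 3.122e+50

3.122e+50


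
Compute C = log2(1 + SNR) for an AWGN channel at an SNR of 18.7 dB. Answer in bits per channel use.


SNR_linear = 10^(18.7/10) = 74.131; C = log2(1 + SNR_linear) = log2(1 + 74.131) = 6.2313

6.2313 bits/channel use


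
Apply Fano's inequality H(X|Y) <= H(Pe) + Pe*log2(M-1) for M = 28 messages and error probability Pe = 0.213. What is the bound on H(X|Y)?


H(Pe) = -Pe*log2(Pe) - (1-Pe)*log2(1-Pe) = -0.213*log2(0.213) - 0.787*log2(0.787) = 0.475219 + 0.271959 = 0.7472. Pe*log2(M-1) = 0.213*log2(27) = 1.012791. Bound = H(Pe) + Pe*log2(M-1) = 0.475219 + 0.271959 + 1.012791 = 1.76

1.76 bits


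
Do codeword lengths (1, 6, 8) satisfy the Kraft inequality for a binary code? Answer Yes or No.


Kraft sum = sum(2^(-l_i)) = 0.5195, need <= 1. Result: satisfied (a binary prefix-free code with these lengths exists)

Yes


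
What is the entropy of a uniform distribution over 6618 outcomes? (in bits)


H = log2(n) = log2(6618) = 12.6922

12.6922 bits


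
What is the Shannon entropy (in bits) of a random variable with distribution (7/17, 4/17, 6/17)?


H = -sum(p_i * log2(p_i)). Terms: -(7/17)*log2(7/17) = 0.527103; -(4/17)*log2(4/17) = 0.491168; -(6/17)*log2(6/17) = 0.530294. H = 0.527103 + 0.491168 + 0.530294 = 1.5486

1.5486 bits


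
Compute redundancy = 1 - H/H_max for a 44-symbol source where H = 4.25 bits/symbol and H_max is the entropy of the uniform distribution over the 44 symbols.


H_max = log2(K) = log2(44) = 5.4594 bits/symbol. Redundancy = 1 - H/H_max = 1 - 4.25/5.4594 = 1 - 0.7785 = 0.2215

0.2215


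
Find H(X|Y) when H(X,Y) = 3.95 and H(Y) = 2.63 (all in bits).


H(X|Y) = H(X,Y) - H(Y) = 3.95 - 2.63 = 1.32

1.32 bits


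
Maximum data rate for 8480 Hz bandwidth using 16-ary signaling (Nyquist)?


Rate = 2 * B * log2(M) = 2 * 8480 * 4.0 = 67840.0

67840.0 bps


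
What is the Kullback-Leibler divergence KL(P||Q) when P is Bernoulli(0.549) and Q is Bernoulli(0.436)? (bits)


KL = p*log2(p/q) + (1-p)*log2((1-p)/(1-q)) = 0.549*log2(0.549/0.436) + 0.451*log2(0.451/0.564) = 0.0371

0.0371 bits


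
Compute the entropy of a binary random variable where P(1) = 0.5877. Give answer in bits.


H = -p*log2(p) - (1-p)*log2(1-p). -0.5877*log2(0.5877) = 0.450677; -0.4123*log2(0.4123) = 0.527016. H = 0.450677 + 0.527016 = 0.9777

0.9777 bits


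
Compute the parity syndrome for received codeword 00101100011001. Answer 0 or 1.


Syndrome = XOR of all bits = 0 XOR 0 XOR 1 XOR 0 XOR 1 XOR 1 XOR 0 XOR 0 XOR 0 XOR 1 XOR 1 XOR 0 XOR 0 XOR 1 = 0

0


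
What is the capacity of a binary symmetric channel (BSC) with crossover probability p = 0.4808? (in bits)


H(p) = -p*log2(p) - (1-p)*log2(1-p) = -0.4808*log2(0.4808) - 0.5192*log2(0.5192) = 0.507961 + 0.490975 = 0.9989. C = 1 - H(p) = 1 - 0.9989 = 0.0011

0.0011 bits


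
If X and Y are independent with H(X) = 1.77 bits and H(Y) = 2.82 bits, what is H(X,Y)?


For independent variables, H(X,Y) = H(X) + H(Y) = 1.77 + 2.82 = 4.59

4.59 bits


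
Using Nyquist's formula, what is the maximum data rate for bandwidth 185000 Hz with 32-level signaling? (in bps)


Rate = 2 * B * log2(M) = 2 * 185000 * 5.0 = 1850000.0

1850000.0 bps


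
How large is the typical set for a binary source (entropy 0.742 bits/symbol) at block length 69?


log2|A_typical| = nH = 69 * 0.742 = 51.198, so |A_typical| ~ 2^51.198 = 2.583e+15

2.583e+15


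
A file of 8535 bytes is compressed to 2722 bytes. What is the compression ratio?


Ratio = original / compressed = 8535 / 2722 = 3.1356

3.1356


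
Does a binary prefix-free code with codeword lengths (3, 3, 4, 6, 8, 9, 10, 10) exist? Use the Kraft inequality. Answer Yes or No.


Kraft sum = sum(2^(-l_i)) = 0.3359, need <= 1. Result: satisfied (a binary prefix-free code with these lengths exists)

Yes


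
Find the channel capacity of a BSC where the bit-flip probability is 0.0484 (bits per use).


H(p) = -p*log2(p) - (1-p)*log2(1-p) = -0.0484*log2(0.0484) - 0.9516*log2(0.9516) = 0.211452 + 0.068109 = 0.2796. C = 1 - H(p) = 1 - 0.2796 = 0.7204

0.7204 bits


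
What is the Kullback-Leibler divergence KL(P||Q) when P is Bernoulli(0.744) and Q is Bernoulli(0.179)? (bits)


KL = p*log2(p/q) + (1-p)*log2((1-p)/(1-q)) = 0.744*log2(0.744/0.179) + 0.256*log2(0.256/0.821) = 1.0988

1.0988 bits


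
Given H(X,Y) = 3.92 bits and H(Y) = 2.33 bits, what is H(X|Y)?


H(X|Y) = H(X,Y) - H(Y) = 3.92 - 2.33 = 1.59

1.59 bits


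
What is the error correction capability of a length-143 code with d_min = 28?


Correction capability = floor((d-1)/2) = floor((28-1)/2) = 13

13 errors


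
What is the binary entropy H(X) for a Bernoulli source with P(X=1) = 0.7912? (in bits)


H = -p*log2(p) - (1-p)*log2(1-p). -0.7912*log2(0.7912) = 0.267335; -0.2088*log2(0.2088) = 0.471848. H = 0.267335 + 0.471848 = 0.7392

0.7392 bits


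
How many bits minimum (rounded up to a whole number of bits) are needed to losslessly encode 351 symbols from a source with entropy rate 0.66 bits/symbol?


Minimum bits >= n * H = 351 * 0.66 = 231.66, rounded up to a whole number of bits = 232

232 bits


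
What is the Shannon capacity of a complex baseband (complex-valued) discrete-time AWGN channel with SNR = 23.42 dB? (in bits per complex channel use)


SNR_linear = 10^(23.42/10) = 219.786; C = log2(1 + SNR_linear) = log2(1 + 219.786) = 7.7865

7.7865 bits/channel use


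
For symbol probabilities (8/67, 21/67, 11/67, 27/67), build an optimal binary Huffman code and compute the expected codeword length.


Huffman construction (repeatedly merge the two least-probable nodes; each merge adds 1 bit to every symbol beneath it): 8/67 + 11/67 = 19/67; 19/67 + 21/67 = 40/67; 27/67 + 40/67 = 1. Resulting codeword lengths (in the order the probabilities were given): (3, 2, 3, 1). L_avg = sum(p_i * l_i) = 8/67*3 + 21/67*2 + 11/67*3 + 27/67*1 = 126/67 = 1.8806

1.8806 bits


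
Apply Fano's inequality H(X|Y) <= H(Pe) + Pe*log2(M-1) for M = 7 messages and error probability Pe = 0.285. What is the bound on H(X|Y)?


H(Pe) = -Pe*log2(Pe) - (1-Pe)*log2(1-Pe) = -0.285*log2(0.285) - 0.715*log2(0.715) = 0.516125 + 0.346049 = 0.8622. Pe*log2(M-1) = 0.285*log2(6) = 0.736714. Bound = H(Pe) + Pe*log2(M-1) = 0.516125 + 0.346049 + 0.736714 = 1.5989

1.5989 bits


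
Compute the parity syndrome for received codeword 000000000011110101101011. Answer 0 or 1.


Syndrome = XOR of all bits = 0 XOR 0 XOR 0 XOR 0 XOR 0 XOR 0 XOR 0 XOR 0 XOR 0 XOR 0 XOR 1 XOR 1 XOR 1 XOR 1 XOR 0 XOR 1 XOR 0 XOR 1 XOR 1 XOR 0 XOR 1 XOR 0 XOR 1 XOR 1 = 0

0


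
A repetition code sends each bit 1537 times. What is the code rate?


Rate = k/n = 1/1537

1/1537


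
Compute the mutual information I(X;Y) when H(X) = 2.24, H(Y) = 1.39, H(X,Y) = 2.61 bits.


I(X;Y) = H(X) + H(Y) - H(X,Y) = 2.24 + 1.39 - 2.61 = 1.02

1.02 bits


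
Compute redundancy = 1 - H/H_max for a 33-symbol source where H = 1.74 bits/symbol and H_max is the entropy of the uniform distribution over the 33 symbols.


H_max = log2(K) = log2(33) = 5.0444 bits/symbol. Redundancy = 1 - H/H_max = 1 - 1.74/5.0444 = 1 - 0.3449 = 0.6551

0.6551


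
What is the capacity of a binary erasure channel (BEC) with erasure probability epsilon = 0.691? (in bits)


C = 1 - epsilon = 1 - 0.691 = 0.309

0.309 bits


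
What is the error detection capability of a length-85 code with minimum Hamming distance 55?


Detection capability = d_min - 1 = 55 - 1 = 54

54 errors


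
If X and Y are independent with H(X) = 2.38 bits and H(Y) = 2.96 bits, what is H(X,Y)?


For independent variables, H(X,Y) = H(X) + H(Y) = 2.38 + 2.96 = 5.34

5.34 bits


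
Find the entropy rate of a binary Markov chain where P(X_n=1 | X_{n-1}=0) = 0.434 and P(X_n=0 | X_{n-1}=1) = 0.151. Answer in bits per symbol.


Stationary distribution: pi_0 = p10/(p01+p10) = 0.2581, pi_1 = 0.7419. Entropy rate H' = pi_0*H(p01) + pi_1*H(p10) = 0.2581*0.9874 + 0.7419*0.6123 = 0.7091

0.7091 bits/symbol


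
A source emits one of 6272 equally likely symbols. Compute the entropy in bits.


H = log2(n) = log2(6272) = 12.6147

12.6147 bits


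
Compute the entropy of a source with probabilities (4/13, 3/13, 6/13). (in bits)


H = -sum(p_i * log2(p_i)). Terms: -(4/13)*log2(4/13) = 0.523212; -(3/13)*log2(3/13) = 0.488187; -(6/13)*log2(6/13) = 0.514836. H = 0.523212 + 0.488187 + 0.514836 = 1.5262

1.5262 bits


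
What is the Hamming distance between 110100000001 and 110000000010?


Count differing positions: . . . ^ . . . . . . ^ ^ = 3 differences

3


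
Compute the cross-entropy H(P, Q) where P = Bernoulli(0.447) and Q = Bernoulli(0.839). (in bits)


H(P,Q) = -p*log2(q) - (1-p)*log2(1-q). -0.447*log2(0.839) = 0.113206; -0.553*log2(0.161) = 1.457082. H(P,Q) = 0.113206 + 1.457082 = 1.5703

1.5703 bits


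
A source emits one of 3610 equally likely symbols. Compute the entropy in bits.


H = log2(n) = log2(3610) = 11.8178

11.8178 bits


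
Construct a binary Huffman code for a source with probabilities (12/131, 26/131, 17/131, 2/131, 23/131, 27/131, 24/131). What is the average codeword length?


Huffman construction (repeatedly merge the two least-probable nodes; each merge adds 1 bit to every symbol beneath it): 2/131 + 12/131 = 14/131; 14/131 + 17/131 = 31/131; 23/131 + 24/131 = 47/131; 26/131 + 27/131 = 53/131; 31/131 + 47/131 = 78/131; 53/131 + 78/131 = 1. Resulting codeword lengths (in the order the probabilities were given): (4, 2, 3, 4, 3, 2, 3). L_avg = sum(p_i * l_i) = 12/131*4 + 26/131*2 + 17/131*3 + 2/131*4 + 23/131*3 + 27/131*2 + 24/131*3 = 354/131 = 2.7023

2.7023 bits


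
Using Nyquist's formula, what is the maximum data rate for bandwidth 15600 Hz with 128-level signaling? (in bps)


Rate = 2 * B * log2(M) = 2 * 15600 * 7.0 = 218400.0

218400.0 bps


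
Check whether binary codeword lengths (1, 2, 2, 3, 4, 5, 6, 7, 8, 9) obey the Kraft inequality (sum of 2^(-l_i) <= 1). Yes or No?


Kraft sum = sum(2^(-l_i)) = 1.248, need <= 1. Result: violated (a binary prefix-free code with these lengths cannot exist)

No


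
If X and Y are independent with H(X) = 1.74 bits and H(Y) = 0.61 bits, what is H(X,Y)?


For independent variables, H(X,Y) = H(X) + H(Y) = 1.74 + 0.61 = 2.35

2.35 bits


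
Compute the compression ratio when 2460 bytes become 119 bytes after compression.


Ratio = original / compressed = 2460 / 119 = 20.6723

20.6723


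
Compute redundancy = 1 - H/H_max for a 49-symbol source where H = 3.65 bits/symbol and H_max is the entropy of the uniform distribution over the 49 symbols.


H_max = log2(K) = log2(49) = 5.6147 bits/symbol. Redundancy = 1 - H/H_max = 1 - 3.65/5.6147 = 1 - 0.6501 = 0.3499

0.3499


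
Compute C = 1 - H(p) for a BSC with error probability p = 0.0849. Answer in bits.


H(p) = -p*log2(p) - (1-p)*log2(1-p) = -0.0849*log2(0.0849) - 0.9151*log2(0.9151) = 0.302082 + 0.117132 = 0.4192. C = 1 - H(p) = 1 - 0.4192 = 0.5808

0.5808 bits


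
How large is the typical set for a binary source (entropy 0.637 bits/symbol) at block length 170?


log2|A_typical| = nH = 170 * 0.637 = 108.29, so |A_typical| ~ 2^108.29 = 3.968e+32

3.968e+32


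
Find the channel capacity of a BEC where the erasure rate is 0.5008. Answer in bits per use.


C = 1 - epsilon = 1 - 0.5008 = 0.4992

0.4992 bits


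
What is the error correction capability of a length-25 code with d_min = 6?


Correction capability = floor((d-1)/2) = floor((6-1)/2) = 2

2 errors


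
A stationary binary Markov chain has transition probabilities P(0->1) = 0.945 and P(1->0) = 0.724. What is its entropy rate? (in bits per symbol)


Stationary distribution: pi_0 = p10/(p01+p10) = 0.4338, pi_1 = 0.5662. Entropy rate H' = pi_0*H(p01) + pi_1*H(p10) = 0.4338*0.3073 + 0.5662*0.8499 = 0.6145

0.6145 bits/symbol


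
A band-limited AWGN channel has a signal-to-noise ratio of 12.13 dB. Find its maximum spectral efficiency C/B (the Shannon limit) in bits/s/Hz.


SNR_linear = 10^(12.13/10) = 16.3305; C/B = log2(1 + SNR_linear) = log2(1 + 16.3305) = 4.1152

4.1152 bits/s/Hz


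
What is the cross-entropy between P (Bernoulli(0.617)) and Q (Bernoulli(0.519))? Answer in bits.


H(P,Q) = -p*log2(q) - (1-p)*log2(1-q). -0.617*log2(0.519) = 0.583801; -0.383*log2(0.481) = 0.404406. H(P,Q) = 0.583801 + 0.404406 = 0.9882

0.9882 bits


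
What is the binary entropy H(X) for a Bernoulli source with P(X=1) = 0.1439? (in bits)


H = -p*log2(p) - (1-p)*log2(1-p). -0.1439*log2(0.1439) = 0.402468; -0.8561*log2(0.8561) = 0.191894. H = 0.402468 + 0.191894 = 0.5944

0.5944 bits


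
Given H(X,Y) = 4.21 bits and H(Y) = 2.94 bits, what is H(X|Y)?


H(X|Y) = H(X,Y) - H(Y) = 4.21 - 2.94 = 1.27

1.27 bits


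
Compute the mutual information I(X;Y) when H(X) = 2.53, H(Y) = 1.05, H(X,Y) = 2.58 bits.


I(X;Y) = H(X) + H(Y) - H(X,Y) = 2.53 + 1.05 - 2.58 = 1.0

1.0 bits


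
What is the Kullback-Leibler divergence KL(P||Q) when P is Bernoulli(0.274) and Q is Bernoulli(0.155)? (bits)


KL = p*log2(p/q) + (1-p)*log2((1-p)/(1-q)) = 0.274*log2(0.274/0.155) + 0.726*log2(0.726/0.845) = 0.0662

0.0662 bits


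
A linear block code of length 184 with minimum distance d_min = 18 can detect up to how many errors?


Detection capability = d_min - 1 = 18 - 1 = 17

17 errors


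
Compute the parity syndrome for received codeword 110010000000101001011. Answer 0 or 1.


Syndrome = XOR of all bits = 1 XOR 1 XOR 0 XOR 0 XOR 1 XOR 0 XOR 0 XOR 0 XOR 0 XOR 0 XOR 0 XOR 0 XOR 1 XOR 0 XOR 1 XOR 0 XOR 0 XOR 1 XOR 0 XOR 1 XOR 1 = 0

0


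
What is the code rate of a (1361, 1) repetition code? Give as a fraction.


Rate = k/n = 1/1361

1/1361


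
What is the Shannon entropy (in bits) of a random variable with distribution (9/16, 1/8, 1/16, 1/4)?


H = -sum(p_i * log2(p_i)). Terms: -(9/16)*log2(9/16) = 0.466917; -(1/8)*log2(1/8) = 0.375000; -(1/16)*log2(1/16) = 0.250000; -(1/4)*log2(1/4) = 0.500000. H = 0.466917 + 0.375000 + 0.250000 + 0.500000 = 1.5919

1.5919 bits


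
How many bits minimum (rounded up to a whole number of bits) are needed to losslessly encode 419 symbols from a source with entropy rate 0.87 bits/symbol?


Minimum bits >= n * H = 419 * 0.87 = 364.53, rounded up to a whole number of bits = 365

365 bits


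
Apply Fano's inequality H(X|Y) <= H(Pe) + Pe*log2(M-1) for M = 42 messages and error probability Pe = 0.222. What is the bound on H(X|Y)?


H(Pe) = -Pe*log2(Pe) - (1-Pe)*log2(1-Pe) = -0.222*log2(0.222) - 0.778*log2(0.778) = 0.482044 + 0.281759 = 0.7638. Pe*log2(M-1) = 0.222*log2(41) = 1.189377. Bound = H(Pe) + Pe*log2(M-1) = 0.482044 + 0.281759 + 1.189377 = 1.9532

1.9532 bits


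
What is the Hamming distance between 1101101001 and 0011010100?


Count differing positions: ^ ^ ^ . ^ ^ ^ ^ . ^ = 8 differences

8


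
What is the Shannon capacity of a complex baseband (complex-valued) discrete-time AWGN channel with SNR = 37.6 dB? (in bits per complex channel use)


SNR_linear = 10^(37.6/10) = 5754.3994; C = log2(1 + SNR_linear) = log2(1 + 5754.3994) = 12.4907

12.4907 bits/channel use


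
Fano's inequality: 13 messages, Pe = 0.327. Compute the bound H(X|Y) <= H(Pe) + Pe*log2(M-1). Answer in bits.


H(Pe) = -Pe*log2(Pe) - (1-Pe)*log2(1-Pe) = -0.327*log2(0.327) - 0.673*log2(0.673) = 0.527332 + 0.384499 = 0.9118. Pe*log2(M-1) = 0.327*log2(12) = 1.172283. Bound = H(Pe) + Pe*log2(M-1) = 0.527332 + 0.384499 + 1.172283 = 2.0841

2.0841 bits


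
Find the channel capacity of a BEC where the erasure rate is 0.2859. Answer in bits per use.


C = 1 - epsilon = 1 - 0.2859 = 0.7141

0.7141 bits


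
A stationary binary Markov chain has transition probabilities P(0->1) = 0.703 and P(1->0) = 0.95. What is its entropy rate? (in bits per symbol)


Stationary distribution: pi_0 = p10/(p01+p10) = 0.5747, pi_1 = 0.4253. Entropy rate H' = pi_0*H(p01) + pi_1*H(p10) = 0.5747*0.8776 + 0.4253*0.2864 = 0.6262

0.6262 bits/symbol


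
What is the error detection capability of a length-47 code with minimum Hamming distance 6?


Detection capability = d_min - 1 = 6 - 1 = 5

5 errors


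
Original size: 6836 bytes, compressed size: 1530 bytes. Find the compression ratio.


Ratio = original / compressed = 6836 / 1530 = 4.468

4.468


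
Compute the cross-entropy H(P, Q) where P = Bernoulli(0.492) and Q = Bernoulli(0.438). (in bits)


H(P,Q) = -p*log2(q) - (1-p)*log2(1-q). -0.492*log2(0.438) = 0.585971; -0.508*log2(0.562) = 0.422330. H(P,Q) = 0.585971 + 0.422330 = 1.0083

1.0083 bits
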